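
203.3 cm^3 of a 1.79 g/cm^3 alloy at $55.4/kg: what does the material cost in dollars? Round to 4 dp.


Mass = 203.3*1.79/1000 = 0.363907 kg
Cost = 0.363907 * 55.4 = 20.1604 $


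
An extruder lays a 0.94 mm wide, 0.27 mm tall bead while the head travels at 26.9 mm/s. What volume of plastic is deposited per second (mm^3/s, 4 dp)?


Rate = 0.94 * 0.27 * 26.9 = 6.8272 mm^3/s


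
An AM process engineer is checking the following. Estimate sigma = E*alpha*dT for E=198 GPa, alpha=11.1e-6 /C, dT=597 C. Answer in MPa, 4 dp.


sigma = 198*1000 * 11.1e-6 * 597 = 1312.0866 MPa


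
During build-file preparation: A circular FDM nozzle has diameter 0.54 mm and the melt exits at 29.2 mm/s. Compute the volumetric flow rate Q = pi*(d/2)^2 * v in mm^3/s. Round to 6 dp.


A = pi*(0.54/2)^2 = 0.2290221 mm^2
Q = 0.2290221 * 29.2 = 6.687445 mm^3/s


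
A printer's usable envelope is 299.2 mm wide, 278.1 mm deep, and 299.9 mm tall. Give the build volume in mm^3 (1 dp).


V = 299.2 * 278.1 * 299.9 = 24953935.2 mm^3


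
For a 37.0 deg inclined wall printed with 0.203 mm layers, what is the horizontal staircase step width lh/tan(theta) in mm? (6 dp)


step = 0.203 / tan(37.0) = 0.26939 mm


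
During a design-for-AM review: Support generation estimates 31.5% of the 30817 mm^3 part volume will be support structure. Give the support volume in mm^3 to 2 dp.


V_support = 30817 * 0.315 = 9707.36 mm^3


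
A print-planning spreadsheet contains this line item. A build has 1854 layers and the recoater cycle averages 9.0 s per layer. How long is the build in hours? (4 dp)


t = 1854 * 9.0 / 3600 = 4.635 hrs


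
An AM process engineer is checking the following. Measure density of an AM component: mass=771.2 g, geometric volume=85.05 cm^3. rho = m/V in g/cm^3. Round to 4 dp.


rho = 771.2 / 85.05 = 9.0676 g/cm^3


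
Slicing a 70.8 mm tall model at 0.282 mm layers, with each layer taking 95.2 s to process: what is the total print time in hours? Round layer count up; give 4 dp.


Layers = ceil(70.8/0.282) = 252
t = 252 * 95.2 / 3600 = 6.664 hrs


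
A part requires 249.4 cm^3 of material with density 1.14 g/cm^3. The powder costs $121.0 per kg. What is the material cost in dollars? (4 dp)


Mass = 249.4*1.14/1000 = 0.284316 kg
Cost = 0.284316 * 121.0 = 34.4022 $


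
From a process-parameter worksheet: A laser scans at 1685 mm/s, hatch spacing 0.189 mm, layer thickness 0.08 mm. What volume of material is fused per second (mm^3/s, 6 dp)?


Rate = 1685 * 0.189 * 0.08 = 25.4772 mm^3/s


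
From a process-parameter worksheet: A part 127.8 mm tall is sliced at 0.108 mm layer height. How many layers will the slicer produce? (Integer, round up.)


Layers = ceil(127.8/0.108) = 1184


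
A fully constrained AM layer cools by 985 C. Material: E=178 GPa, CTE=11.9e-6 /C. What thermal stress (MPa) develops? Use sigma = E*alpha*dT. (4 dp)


sigma = 178*1000 * 11.9e-6 * 985 = 2086.427 MPa


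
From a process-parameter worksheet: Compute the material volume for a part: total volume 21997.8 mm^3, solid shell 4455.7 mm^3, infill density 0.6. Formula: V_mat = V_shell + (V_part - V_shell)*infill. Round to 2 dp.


V_infill = (21997.8 - 4455.7) * 0.6 = 10525.26
V_total = 4455.7 + 10525.26 = 14980.96 mm^3


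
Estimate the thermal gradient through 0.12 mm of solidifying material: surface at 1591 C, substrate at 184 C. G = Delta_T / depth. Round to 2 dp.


G = (1591-184)/0.12 = 11725.0 C/mm


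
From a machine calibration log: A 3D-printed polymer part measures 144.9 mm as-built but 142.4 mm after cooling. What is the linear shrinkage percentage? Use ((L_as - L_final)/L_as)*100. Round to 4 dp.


Shrinkage = ((144.9-142.4)/144.9)*100 = 1.7253 %


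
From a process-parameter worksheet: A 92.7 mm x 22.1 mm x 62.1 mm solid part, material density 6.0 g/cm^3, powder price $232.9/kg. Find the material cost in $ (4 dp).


V = 92.7 * 22.1 * 62.1 = 127222.407 mm^3 = 127.222407 cm^3
Mass = 127.222407 * 6.0 / 1000 = 0.76333444 kg
Cost = 0.76333444 * 232.9 = 177.7806 $


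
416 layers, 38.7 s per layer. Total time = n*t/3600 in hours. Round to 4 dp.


t = 416 * 38.7 / 3600 = 4.472 hrs


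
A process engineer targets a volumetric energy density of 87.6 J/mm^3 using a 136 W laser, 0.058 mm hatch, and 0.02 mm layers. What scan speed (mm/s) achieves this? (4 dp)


v = 136 / (87.6*0.058*0.02) = 1338.3719 mm/s


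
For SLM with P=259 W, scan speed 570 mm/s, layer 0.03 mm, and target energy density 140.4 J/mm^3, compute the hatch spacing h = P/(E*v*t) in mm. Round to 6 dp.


h = 259 / (140.4*570*0.03) = 0.107879 mm


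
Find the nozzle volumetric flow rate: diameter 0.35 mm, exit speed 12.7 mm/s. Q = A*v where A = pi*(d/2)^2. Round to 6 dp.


A = pi*(0.35/2)^2 = 0.09621128 mm^2
Q = 0.09621128 * 12.7 = 1.221883 mm^3/s


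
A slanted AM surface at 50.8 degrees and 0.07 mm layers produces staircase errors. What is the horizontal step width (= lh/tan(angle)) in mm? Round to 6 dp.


step = 0.07 / tan(50.8) = 0.057091 mm


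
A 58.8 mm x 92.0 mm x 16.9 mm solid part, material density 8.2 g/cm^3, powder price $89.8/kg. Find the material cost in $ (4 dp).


V = 58.8 * 92.0 * 16.9 = 91422.24 mm^3 = 91.42224 cm^3
Mass = 91.42224 * 8.2 / 1000 = 0.74966237 kg
Cost = 0.74966237 * 89.8 = 67.3197 $


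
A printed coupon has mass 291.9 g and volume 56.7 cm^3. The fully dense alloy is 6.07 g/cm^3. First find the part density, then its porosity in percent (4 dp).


rho_part = 291.9 / 56.7 = 5.14814815 g/cm^3
Porosity = (1 - 5.14814815/6.07)*100 = 15.187 %


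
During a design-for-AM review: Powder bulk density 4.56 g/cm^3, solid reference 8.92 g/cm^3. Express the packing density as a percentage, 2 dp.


Packing = (4.56/8.92)*100 = 51.12 %


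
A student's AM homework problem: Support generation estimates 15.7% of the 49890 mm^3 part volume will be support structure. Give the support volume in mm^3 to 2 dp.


V_support = 49890 * 0.157 = 7832.73 mm^3


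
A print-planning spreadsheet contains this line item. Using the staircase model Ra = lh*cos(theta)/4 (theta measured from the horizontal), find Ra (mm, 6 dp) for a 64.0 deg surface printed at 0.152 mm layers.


Ra = 0.152 * cos(64.0) / 4 = 0.016658 mm


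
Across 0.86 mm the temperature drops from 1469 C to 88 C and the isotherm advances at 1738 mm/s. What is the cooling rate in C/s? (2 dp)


G = (1469-88)/0.86 = 1605.81395349 C/mm
CR = 1605.81395349 * 1738 = 2790904.65 C/s


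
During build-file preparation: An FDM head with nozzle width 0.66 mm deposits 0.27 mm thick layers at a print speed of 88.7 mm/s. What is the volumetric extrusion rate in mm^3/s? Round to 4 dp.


Rate = 0.66 * 0.27 * 88.7 = 15.8063 mm^3/s


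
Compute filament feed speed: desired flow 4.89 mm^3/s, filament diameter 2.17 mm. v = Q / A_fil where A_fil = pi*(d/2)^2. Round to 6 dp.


A = pi*(2.17/2)^2 = 3.698361
v = 4.89 / 3.698361 = 1.322207 mm/s


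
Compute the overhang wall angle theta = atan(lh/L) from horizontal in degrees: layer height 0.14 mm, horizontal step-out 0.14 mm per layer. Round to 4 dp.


angle = atan(0.14/0.14) = 45.0 degrees


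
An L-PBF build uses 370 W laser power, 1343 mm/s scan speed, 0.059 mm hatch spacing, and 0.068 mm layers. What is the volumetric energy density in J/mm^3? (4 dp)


E = 370 / (1343*0.059*0.068) = 68.6696 J/mm^3


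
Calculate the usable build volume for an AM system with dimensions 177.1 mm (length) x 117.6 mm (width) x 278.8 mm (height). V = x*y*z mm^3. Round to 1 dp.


V = 177.1 * 117.6 * 278.8 = 5806556.4 mm^3


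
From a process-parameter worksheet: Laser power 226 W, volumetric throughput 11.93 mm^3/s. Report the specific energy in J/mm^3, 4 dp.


SE = 226 / 11.93 = 18.9438 J/mm^3


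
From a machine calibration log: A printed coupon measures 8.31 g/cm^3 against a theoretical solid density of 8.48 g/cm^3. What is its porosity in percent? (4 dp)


Porosity = (1-8.31/8.48)*100 = 2.0047 %


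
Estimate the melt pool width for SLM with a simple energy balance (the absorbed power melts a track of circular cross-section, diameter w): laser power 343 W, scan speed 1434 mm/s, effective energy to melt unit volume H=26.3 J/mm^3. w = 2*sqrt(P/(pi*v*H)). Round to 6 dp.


w = 2*sqrt(343/(pi*1434*26.3)) = 0.107609 mm


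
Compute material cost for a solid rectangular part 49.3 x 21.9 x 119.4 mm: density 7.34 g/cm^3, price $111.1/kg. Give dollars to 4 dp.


V = 49.3 * 21.9 * 119.4 = 128912.598 mm^3 = 128.912598 cm^3
Mass = 128.912598 * 7.34 / 1000 = 0.94621847 kg
Cost = 0.94621847 * 111.1 = 105.1249 $


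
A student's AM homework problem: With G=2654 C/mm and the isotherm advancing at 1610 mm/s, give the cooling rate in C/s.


CR = 2654 * 1610 = 4272940 C/s


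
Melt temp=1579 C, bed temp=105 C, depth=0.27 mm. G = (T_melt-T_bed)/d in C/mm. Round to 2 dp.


G = (1579-105)/0.27 = 5459.26 C/mm


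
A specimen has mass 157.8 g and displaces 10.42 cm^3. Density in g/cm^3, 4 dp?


rho = 157.8 / 10.42 = 15.144 g/cm^3


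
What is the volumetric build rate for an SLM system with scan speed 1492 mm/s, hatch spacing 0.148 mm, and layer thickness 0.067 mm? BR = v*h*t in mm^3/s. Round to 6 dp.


Rate = 1492 * 0.148 * 0.067 = 14.794672 mm^3/s


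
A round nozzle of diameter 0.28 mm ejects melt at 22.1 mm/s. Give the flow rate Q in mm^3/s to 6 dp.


A = pi*(0.28/2)^2 = 0.06157522 mm^2
Q = 0.06157522 * 22.1 = 1.360812 mm^3/s


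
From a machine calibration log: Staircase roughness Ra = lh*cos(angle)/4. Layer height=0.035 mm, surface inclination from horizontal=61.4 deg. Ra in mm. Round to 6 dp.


Ra = 0.035 * cos(61.4) / 4 = 0.004189 mm


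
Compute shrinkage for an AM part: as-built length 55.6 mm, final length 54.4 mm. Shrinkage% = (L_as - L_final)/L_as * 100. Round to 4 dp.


Shrinkage = ((55.6-54.4)/55.6)*100 = 2.1583 %


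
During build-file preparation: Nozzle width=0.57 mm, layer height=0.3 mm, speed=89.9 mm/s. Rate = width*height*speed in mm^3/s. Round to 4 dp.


Rate = 0.57 * 0.3 * 89.9 = 15.3729 mm^3/s


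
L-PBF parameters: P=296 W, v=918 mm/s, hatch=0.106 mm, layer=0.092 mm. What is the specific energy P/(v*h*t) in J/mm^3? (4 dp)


Build rate = 918 * 0.106 * 0.092 = 8.952336 mm^3/s
SE = 296 / 8.952336 = 33.064 J/mm^3


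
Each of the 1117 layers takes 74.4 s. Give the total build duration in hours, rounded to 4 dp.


t = 1117 * 74.4 / 3600 = 23.0847 hrs


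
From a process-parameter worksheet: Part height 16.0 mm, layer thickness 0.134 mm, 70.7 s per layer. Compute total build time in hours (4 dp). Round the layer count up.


Layers = ceil(16.0/0.134) = 120
t = 120 * 70.7 / 3600 = 2.3567 hrs


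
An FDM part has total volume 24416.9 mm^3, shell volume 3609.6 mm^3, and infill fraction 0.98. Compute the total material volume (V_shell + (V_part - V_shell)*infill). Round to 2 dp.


V_infill = (24416.9 - 3609.6) * 0.98 = 20391.15
V_total = 3609.6 + 20391.15 = 24000.75 mm^3


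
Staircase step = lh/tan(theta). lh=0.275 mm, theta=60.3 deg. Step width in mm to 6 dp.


step = 0.275 / tan(60.3) = 0.156857 mm


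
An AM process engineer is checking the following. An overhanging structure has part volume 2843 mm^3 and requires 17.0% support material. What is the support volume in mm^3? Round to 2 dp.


V_support = 2843 * 0.17 = 483.31 mm^3


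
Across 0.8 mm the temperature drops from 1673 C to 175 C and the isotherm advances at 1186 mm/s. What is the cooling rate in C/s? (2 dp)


G = (1673-175)/0.8 = 1872.5 C/mm
CR = 1872.5 * 1186 = 2220785.0 C/s


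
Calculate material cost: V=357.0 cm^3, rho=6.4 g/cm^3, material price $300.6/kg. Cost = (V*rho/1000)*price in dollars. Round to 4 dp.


Mass = 357.0*6.4/1000 = 2.2848 kg
Cost = 2.2848 * 300.6 = 686.8109 $


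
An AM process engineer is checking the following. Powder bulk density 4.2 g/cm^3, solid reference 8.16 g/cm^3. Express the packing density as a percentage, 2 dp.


Packing = (4.2/8.16)*100 = 51.47 %


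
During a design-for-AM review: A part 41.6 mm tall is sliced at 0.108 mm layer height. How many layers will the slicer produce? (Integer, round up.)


Layers = ceil(41.6/0.108) = 386


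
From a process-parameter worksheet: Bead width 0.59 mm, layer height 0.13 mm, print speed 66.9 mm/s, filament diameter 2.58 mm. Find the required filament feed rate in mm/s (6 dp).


Q = 0.59 * 0.13 * 66.9 = 5.13123 mm^3/s
A_fil = pi*(2.58/2)^2 = 5.22792433 mm^2
v_feed = 5.13123 / 5.22792433 = 0.981504 mm/s


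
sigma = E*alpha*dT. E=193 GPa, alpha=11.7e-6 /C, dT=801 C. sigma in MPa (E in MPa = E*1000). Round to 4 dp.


sigma = 193*1000 * 11.7e-6 * 801 = 1808.7381 MPa


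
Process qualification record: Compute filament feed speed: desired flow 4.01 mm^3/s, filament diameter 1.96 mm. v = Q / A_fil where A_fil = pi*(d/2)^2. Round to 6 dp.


A = pi*(1.96/2)^2 = 3.017186
v = 4.01 / 3.017186 = 1.329053 mm/s


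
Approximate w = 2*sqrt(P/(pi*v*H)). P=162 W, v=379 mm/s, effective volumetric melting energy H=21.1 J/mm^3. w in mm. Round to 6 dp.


w = 2*sqrt(162/(pi*379*21.1)) = 0.160602 mm


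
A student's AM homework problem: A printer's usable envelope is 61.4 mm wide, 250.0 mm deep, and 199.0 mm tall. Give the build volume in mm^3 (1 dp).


V = 61.4 * 250.0 * 199.0 = 3054650.0 mm^3


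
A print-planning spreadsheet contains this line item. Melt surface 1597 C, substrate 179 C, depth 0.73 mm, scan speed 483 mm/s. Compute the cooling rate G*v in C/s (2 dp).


G = (1597-179)/0.73 = 1942.46575342 C/mm
CR = 1942.46575342 * 483 = 938210.96 C/s


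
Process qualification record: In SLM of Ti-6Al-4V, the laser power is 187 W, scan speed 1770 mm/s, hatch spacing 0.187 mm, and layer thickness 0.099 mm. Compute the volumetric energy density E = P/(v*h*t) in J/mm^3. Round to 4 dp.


E = 187 / (1770*0.187*0.099) = 5.7068 J/mm^3


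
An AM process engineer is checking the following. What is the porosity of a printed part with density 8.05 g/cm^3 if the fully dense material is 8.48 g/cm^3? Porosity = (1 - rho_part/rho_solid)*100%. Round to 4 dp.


Porosity = (1-8.05/8.48)*100 = 5.0708 %


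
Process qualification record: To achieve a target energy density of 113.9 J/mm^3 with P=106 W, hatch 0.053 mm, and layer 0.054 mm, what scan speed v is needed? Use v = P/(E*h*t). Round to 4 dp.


v = 106 / (113.9*0.053*0.054) = 325.1715 mm/s


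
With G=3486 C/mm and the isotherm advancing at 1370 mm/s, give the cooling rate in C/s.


CR = 3486 * 1370 = 4775820 C/s


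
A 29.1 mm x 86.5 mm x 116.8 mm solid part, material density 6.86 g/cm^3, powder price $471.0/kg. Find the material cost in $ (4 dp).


V = 29.1 * 86.5 * 116.8 = 294003.12 mm^3 = 294.00312 cm^3
Mass = 294.00312 * 6.86 / 1000 = 2.0168614 kg
Cost = 2.0168614 * 471.0 = 949.9417 $


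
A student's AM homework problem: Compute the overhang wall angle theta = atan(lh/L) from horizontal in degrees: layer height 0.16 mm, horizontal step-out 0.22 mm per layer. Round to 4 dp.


angle = atan(0.16/0.22) = 36.0274 degrees


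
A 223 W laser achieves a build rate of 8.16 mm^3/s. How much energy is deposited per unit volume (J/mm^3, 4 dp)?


SE = 223 / 8.16 = 27.3284 J/mm^3


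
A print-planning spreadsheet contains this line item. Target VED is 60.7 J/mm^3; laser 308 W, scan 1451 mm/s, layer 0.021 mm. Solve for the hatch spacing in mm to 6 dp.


h = 308 / (60.7*1451*0.021) = 0.166523 mm


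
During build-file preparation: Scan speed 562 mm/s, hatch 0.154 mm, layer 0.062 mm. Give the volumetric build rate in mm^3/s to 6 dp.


Rate = 562 * 0.154 * 0.062 = 5.365976 mm^3/s


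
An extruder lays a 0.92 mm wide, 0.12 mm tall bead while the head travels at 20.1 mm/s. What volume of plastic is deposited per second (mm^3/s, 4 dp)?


Rate = 0.92 * 0.12 * 20.1 = 2.219 mm^3/s


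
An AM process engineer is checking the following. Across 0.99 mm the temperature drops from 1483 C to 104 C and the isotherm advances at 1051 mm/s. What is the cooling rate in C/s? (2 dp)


G = (1483-104)/0.99 = 1392.92929293 C/mm
CR = 1392.92929293 * 1051 = 1463968.69 C/s


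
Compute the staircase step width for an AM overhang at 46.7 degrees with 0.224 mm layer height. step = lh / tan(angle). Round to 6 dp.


step = 0.224 / tan(46.7) = 0.211087 mm


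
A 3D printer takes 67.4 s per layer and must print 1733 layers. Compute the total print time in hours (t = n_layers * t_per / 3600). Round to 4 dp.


t = 1733 * 67.4 / 3600 = 32.4456 hrs


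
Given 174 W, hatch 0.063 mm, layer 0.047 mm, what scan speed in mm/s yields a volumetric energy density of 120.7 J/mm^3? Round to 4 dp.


v = 174 / (120.7*0.063*0.047) = 486.8594 mm/s


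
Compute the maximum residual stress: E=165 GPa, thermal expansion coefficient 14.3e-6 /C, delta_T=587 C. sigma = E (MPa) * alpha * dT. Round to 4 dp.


sigma = 165*1000 * 14.3e-6 * 587 = 1385.0265 MPa


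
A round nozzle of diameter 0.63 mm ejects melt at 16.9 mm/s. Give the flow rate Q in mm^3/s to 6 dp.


A = pi*(0.63/2)^2 = 0.31172453 mm^2
Q = 0.31172453 * 16.9 = 5.268145 mm^3/s


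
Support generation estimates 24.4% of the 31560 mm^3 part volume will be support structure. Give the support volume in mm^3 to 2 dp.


V_support = 31560 * 0.244 = 7700.64 mm^3


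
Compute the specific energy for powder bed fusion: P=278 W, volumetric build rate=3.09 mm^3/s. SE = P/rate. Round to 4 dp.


SE = 278 / 3.09 = 89.9676 J/mm^3


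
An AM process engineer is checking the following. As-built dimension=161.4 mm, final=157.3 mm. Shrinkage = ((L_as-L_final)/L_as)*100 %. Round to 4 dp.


Shrinkage = ((161.4-157.3)/161.4)*100 = 2.5403 %


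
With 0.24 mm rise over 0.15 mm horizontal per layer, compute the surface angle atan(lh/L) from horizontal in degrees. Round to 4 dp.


angle = atan(0.24/0.15) = 57.9946 degrees


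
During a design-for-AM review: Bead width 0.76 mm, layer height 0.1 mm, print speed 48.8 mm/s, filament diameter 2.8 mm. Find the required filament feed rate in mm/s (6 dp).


Q = 0.76 * 0.1 * 48.8 = 3.7088 mm^3/s
A_fil = pi*(2.8/2)^2 = 6.1575216 mm^2
v_feed = 3.7088 / 6.1575216 = 0.60232 mm/s


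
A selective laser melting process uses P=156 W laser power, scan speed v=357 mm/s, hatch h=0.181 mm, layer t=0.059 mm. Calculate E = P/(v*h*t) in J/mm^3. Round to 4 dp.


E = 156 / (357*0.181*0.059) = 40.9191 J/mm^3


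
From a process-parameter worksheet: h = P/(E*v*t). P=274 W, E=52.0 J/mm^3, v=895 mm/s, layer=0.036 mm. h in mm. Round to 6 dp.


h = 274 / (52.0*895*0.036) = 0.163539 mm


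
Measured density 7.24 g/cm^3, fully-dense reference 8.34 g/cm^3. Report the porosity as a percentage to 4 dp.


Porosity = (1-7.24/8.34)*100 = 13.1894 %


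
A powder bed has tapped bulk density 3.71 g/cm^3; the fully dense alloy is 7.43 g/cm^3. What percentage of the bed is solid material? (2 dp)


Packing = (3.71/7.43)*100 = 49.93 %


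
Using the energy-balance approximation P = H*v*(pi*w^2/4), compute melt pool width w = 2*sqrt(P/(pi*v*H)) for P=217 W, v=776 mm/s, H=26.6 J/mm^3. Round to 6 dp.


w = 2*sqrt(217/(pi*776*26.6)) = 0.115695 mm


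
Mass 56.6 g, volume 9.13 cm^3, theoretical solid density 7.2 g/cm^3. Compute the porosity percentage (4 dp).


rho_part = 56.6 / 9.13 = 6.19934283 g/cm^3
Porosity = (1 - 6.19934283/7.2)*100 = 13.898 %


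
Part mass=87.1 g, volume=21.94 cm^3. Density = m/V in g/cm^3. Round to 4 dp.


rho = 87.1 / 21.94 = 3.9699 g/cm^3


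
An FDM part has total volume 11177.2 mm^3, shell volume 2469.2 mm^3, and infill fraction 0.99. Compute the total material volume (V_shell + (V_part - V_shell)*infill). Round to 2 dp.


V_infill = (11177.2 - 2469.2) * 0.99 = 8620.92
V_total = 2469.2 + 8620.92 = 11090.12 mm^3


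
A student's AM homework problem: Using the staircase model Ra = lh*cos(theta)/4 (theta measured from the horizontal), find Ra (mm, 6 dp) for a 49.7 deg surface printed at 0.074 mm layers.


Ra = 0.074 * cos(49.7) / 4 = 0.011966 mm


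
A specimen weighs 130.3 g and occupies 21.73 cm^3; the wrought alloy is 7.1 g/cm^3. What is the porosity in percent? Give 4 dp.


rho_part = 130.3 / 21.73 = 5.99631845 g/cm^3
Porosity = (1 - 5.99631845/7.1)*100 = 15.5448 %


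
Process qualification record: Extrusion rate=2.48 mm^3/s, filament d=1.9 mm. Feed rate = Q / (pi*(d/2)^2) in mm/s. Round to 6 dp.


A = pi*(1.9/2)^2 = 2.835287
v = 2.48 / 2.835287 = 0.874691 mm/s


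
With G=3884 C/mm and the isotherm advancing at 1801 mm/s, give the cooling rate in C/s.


CR = 3884 * 1801 = 6995084 C/s


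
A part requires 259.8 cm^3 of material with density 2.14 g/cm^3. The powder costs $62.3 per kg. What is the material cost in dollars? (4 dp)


Mass = 259.8*2.14/1000 = 0.555972 kg
Cost = 0.555972 * 62.3 = 34.6371 $


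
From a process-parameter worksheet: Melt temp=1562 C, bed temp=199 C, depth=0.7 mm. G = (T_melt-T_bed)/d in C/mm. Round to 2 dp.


G = (1562-199)/0.7 = 1947.14 C/mm


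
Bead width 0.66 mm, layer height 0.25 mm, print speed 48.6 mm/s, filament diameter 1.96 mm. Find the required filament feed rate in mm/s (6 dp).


Q = 0.66 * 0.25 * 48.6 = 8.019 mm^3/s
A_fil = pi*(1.96/2)^2 = 3.01718558 mm^2
v_feed = 8.019 / 3.01718558 = 2.657775 mm/s


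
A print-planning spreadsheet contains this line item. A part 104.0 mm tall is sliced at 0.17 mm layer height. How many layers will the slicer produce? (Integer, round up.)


Layers = ceil(104.0/0.17) = 612


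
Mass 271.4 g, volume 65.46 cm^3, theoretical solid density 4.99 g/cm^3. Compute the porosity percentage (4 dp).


rho_part = 271.4 / 65.46 = 4.14604339 g/cm^3
Porosity = (1 - 4.14604339/4.99)*100 = 16.913 %


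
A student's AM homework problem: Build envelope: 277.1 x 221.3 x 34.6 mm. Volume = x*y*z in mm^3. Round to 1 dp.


V = 277.1 * 221.3 * 34.6 = 2121749.2 mm^3


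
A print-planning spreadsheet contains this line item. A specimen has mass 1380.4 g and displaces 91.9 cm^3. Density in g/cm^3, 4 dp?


rho = 1380.4 / 91.9 = 15.0207 g/cm^3


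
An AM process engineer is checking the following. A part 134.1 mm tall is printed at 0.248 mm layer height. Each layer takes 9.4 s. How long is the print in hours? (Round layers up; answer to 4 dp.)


Layers = ceil(134.1/0.248) = 541
t = 541 * 9.4 / 3600 = 1.4126 hrs


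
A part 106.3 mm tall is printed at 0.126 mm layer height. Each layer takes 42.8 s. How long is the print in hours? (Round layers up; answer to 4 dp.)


Layers = ceil(106.3/0.126) = 844
t = 844 * 42.8 / 3600 = 10.0342 hrs


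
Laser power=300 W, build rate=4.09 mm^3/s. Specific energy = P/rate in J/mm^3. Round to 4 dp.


SE = 300 / 4.09 = 73.3496 J/mm^3


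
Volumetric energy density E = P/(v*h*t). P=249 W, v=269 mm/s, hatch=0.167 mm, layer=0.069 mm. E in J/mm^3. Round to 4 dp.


E = 249 / (269*0.167*0.069) = 80.3307 J/mm^3


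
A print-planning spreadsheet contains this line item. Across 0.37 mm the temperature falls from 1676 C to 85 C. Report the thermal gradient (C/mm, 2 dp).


G = (1676-85)/0.37 = 4300.0 C/mm


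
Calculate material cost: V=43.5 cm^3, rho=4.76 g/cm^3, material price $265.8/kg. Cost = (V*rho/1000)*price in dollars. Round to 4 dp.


Mass = 43.5*4.76/1000 = 0.20706 kg
Cost = 0.20706 * 265.8 = 55.0365 $


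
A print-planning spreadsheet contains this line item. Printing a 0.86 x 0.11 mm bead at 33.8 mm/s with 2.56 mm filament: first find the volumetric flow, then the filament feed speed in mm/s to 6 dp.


Q = 0.86 * 0.11 * 33.8 = 3.19748 mm^3/s
A_fil = pi*(2.56/2)^2 = 5.1471854 mm^2
v_feed = 3.19748 / 5.1471854 = 0.621209 mm/s


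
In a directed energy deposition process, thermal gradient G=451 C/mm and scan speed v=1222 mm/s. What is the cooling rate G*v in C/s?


CR = 451 * 1222 = 551122 C/s


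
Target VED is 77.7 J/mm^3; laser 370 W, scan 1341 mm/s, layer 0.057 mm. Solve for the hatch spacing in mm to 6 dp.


h = 370 / (77.7*1341*0.057) = 0.062298 mm


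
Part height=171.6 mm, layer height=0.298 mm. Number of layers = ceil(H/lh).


Layers = ceil(171.6/0.298) = 576


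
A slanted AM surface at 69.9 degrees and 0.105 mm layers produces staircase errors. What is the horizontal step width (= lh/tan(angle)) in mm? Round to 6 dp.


step = 0.105 / tan(69.9) = 0.038425 mm


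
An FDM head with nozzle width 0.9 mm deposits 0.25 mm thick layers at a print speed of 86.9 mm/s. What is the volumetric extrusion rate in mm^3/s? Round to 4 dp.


Rate = 0.9 * 0.25 * 86.9 = 19.5525 mm^3/s


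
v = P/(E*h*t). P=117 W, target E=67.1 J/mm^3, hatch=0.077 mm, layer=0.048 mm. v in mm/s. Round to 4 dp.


v = 117 / (67.1*0.077*0.048) = 471.7711 mm/s


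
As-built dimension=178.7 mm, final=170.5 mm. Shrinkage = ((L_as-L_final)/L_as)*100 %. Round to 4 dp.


Shrinkage = ((178.7-170.5)/178.7)*100 = 4.5887 %


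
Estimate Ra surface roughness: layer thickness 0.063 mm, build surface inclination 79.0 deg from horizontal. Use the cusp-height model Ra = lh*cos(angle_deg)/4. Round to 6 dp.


Ra = 0.063 * cos(79.0) / 4 = 0.003005 mm


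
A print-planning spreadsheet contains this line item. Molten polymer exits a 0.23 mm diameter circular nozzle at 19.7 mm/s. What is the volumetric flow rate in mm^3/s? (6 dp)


A = pi*(0.23/2)^2 = 0.04154756 mm^2
Q = 0.04154756 * 19.7 = 0.818487 mm^3/s


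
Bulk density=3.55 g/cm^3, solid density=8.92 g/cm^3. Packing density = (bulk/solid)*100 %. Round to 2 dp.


Packing = (3.55/8.92)*100 = 39.8 %


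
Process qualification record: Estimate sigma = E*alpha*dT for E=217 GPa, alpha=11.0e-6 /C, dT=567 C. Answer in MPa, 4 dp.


sigma = 217*1000 * 11.0e-6 * 567 = 1353.429 MPa


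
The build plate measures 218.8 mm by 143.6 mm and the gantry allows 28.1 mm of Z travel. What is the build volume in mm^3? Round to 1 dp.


V = 218.8 * 143.6 * 28.1 = 882893.0 mm^3


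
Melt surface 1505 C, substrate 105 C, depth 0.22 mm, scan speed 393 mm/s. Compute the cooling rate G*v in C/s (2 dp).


G = (1505-105)/0.22 = 6363.63636364 C/mm
CR = 6363.63636364 * 393 = 2500909.09 C/s


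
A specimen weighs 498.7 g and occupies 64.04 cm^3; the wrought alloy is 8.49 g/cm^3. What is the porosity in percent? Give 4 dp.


rho_part = 498.7 / 64.04 = 7.78732042 g/cm^3
Porosity = (1 - 7.78732042/8.49)*100 = 8.2766 %


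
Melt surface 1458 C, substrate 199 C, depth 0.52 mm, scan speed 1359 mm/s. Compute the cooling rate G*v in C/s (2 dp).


G = (1458-199)/0.52 = 2421.15384615 C/mm
CR = 2421.15384615 * 1359 = 3290348.08 C/s


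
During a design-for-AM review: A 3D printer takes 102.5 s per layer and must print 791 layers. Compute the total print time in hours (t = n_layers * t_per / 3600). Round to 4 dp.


t = 791 * 102.5 / 3600 = 22.5215 hrs


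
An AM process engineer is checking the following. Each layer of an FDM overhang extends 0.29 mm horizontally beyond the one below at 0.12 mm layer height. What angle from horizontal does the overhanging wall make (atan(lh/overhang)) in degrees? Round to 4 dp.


angle = atan(0.12/0.29) = 22.4794 degrees


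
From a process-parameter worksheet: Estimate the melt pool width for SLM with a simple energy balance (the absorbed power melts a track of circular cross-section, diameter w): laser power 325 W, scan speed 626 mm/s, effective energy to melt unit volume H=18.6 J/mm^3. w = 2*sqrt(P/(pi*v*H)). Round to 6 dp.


w = 2*sqrt(325/(pi*626*18.6)) = 0.188518 mm


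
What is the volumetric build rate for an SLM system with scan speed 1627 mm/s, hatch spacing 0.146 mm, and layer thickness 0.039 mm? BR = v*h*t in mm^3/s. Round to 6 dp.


Rate = 1627 * 0.146 * 0.039 = 9.264138 mm^3/s


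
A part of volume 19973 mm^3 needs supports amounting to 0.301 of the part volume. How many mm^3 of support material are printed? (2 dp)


V_support = 19973 * 0.301 = 6011.87 mm^3


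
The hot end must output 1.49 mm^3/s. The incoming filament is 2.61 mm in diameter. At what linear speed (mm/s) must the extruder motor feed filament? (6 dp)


A = pi*(2.61/2)^2 = 5.350211
v = 1.49 / 5.350211 = 0.278494 mm/s


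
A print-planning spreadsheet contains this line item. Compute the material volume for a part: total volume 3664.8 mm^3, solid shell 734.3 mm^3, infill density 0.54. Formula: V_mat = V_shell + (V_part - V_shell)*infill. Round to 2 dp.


V_infill = (3664.8 - 734.3) * 0.54 = 1582.47
V_total = 734.3 + 1582.47 = 2316.77 mm^3


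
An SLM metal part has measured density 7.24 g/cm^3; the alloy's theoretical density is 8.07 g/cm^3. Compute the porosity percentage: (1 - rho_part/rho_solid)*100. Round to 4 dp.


Porosity = (1-7.24/8.07)*100 = 10.285 %


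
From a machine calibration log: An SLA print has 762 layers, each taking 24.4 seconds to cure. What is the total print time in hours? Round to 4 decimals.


t = 762 * 24.4 / 3600 = 5.1647 hrs


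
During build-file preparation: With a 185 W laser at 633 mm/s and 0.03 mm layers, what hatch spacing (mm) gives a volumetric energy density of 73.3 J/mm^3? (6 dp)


h = 185 / (73.3*633*0.03) = 0.132905 mm


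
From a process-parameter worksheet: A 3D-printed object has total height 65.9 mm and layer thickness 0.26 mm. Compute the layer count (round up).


Layers = ceil(65.9/0.26) = 254


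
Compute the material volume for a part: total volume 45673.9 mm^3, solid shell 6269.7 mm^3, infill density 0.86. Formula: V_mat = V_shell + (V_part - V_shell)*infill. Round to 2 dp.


V_infill = (45673.9 - 6269.7) * 0.86 = 33887.61
V_total = 6269.7 + 33887.61 = 40157.31 mm^3


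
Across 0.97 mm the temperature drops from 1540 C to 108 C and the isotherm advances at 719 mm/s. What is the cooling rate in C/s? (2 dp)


G = (1540-108)/0.97 = 1476.28865979 C/mm
CR = 1476.28865979 * 719 = 1061451.55 C/s


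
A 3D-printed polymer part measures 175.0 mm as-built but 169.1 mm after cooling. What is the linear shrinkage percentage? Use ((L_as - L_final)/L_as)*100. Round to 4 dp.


Shrinkage = ((175.0-169.1)/175.0)*100 = 3.3714 %


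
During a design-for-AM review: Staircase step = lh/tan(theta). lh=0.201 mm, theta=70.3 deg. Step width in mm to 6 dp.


step = 0.201 / tan(70.3) = 0.071968 mm


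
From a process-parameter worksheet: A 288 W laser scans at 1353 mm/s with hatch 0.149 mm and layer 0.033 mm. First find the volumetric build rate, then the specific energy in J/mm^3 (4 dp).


Build rate = 1353 * 0.149 * 0.033 = 6.652701 mm^3/s
SE = 288 / 6.652701 = 43.2907 J/mm^3


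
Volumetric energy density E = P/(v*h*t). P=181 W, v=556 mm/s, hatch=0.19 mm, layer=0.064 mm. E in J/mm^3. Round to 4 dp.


E = 181 / (556*0.19*0.064) = 26.7713 J/mm^3


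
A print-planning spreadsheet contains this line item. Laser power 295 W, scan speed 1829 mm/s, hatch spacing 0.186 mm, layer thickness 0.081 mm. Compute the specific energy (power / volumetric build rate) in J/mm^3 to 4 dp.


Build rate = 1829 * 0.186 * 0.081 = 27.555714 mm^3/s
SE = 295 / 27.555714 = 10.7056 J/mm^3


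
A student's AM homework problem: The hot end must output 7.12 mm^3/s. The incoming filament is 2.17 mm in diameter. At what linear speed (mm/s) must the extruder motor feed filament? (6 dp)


A = pi*(2.17/2)^2 = 3.698361
v = 7.12 / 3.698361 = 1.925177 mm/s


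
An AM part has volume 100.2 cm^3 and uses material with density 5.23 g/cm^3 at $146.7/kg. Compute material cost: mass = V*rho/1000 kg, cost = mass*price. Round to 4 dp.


Mass = 100.2*5.23/1000 = 0.524046 kg
Cost = 0.524046 * 146.7 = 76.8775 $


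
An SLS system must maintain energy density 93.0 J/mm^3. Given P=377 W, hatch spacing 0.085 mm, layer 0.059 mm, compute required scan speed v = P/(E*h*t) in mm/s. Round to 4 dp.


v = 377 / (93.0*0.085*0.059) = 808.3277 mm/s


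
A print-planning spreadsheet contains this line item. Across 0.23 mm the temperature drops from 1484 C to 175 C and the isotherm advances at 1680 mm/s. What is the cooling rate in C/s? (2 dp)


G = (1484-175)/0.23 = 5691.30434783 C/mm
CR = 5691.30434783 * 1680 = 9561391.3 C/s


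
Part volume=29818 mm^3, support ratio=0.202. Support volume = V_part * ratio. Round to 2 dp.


V_support = 29818 * 0.202 = 6023.24 mm^3


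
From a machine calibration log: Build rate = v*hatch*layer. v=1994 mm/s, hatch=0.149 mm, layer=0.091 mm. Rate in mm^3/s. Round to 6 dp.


Rate = 1994 * 0.149 * 0.091 = 27.036646 mm^3/s


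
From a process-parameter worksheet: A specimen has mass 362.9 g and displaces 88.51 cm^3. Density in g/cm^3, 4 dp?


rho = 362.9 / 88.51 = 4.1001 g/cm^3


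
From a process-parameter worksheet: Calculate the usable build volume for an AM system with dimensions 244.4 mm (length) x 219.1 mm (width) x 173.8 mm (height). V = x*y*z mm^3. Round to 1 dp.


V = 244.4 * 219.1 * 173.8 = 9306649.4 mm^3


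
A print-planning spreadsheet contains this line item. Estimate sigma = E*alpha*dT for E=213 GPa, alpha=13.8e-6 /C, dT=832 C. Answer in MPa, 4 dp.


sigma = 213*1000 * 13.8e-6 * 832 = 2445.5808 MPa


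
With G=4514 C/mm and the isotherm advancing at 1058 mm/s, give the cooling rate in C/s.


CR = 4514 * 1058 = 4775812 C/s


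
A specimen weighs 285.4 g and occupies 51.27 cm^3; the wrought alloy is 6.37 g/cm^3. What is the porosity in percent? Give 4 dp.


rho_part = 285.4 / 51.27 = 5.56660815 g/cm^3
Porosity = (1 - 5.56660815/6.37)*100 = 12.6121 %


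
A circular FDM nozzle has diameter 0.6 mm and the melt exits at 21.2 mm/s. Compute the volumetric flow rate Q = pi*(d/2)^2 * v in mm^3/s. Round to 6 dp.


A = pi*(0.6/2)^2 = 0.28274334 mm^2
Q = 0.28274334 * 21.2 = 5.994159 mm^3/s


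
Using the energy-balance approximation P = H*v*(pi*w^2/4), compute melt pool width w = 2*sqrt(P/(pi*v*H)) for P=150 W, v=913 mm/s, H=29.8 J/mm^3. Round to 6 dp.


w = 2*sqrt(150/(pi*913*29.8)) = 0.083783 mm


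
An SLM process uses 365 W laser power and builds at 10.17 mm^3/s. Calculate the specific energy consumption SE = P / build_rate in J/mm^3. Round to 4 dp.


SE = 365 / 10.17 = 35.8899 J/mm^3


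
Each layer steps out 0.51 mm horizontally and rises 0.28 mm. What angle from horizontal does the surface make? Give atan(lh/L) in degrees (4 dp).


angle = atan(0.28/0.51) = 28.7676 degrees


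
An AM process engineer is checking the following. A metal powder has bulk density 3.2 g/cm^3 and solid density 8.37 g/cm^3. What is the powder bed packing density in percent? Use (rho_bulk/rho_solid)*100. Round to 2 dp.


Packing = (3.2/8.37)*100 = 38.23 %


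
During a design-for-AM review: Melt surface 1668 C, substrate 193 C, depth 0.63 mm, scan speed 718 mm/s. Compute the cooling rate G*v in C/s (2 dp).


G = (1668-193)/0.63 = 2341.26984127 C/mm
CR = 2341.26984127 * 718 = 1681031.75 C/s


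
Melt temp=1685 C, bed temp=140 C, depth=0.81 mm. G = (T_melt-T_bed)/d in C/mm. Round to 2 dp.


G = (1685-140)/0.81 = 1907.41 C/mm


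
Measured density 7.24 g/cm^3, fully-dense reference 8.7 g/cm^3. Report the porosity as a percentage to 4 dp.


Porosity = (1-7.24/8.7)*100 = 16.7816 %


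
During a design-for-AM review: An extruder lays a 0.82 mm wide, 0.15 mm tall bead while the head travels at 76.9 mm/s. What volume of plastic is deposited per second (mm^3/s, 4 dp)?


Rate = 0.82 * 0.15 * 76.9 = 9.4587 mm^3/s


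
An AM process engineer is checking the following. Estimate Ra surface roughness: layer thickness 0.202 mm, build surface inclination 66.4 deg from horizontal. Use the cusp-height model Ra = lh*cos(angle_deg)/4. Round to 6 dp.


Ra = 0.202 * cos(66.4) / 4 = 0.020218 mm


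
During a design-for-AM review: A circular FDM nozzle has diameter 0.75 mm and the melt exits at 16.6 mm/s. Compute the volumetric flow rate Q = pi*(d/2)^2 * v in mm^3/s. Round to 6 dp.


A = pi*(0.75/2)^2 = 0.44178647 mm^2
Q = 0.44178647 * 16.6 = 7.333655 mm^3/s


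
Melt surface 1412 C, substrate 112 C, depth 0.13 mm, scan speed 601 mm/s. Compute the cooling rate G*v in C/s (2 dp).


G = (1412-112)/0.13 = 10000.0 C/mm
CR = 10000.0 * 601 = 6010000.0 C/s


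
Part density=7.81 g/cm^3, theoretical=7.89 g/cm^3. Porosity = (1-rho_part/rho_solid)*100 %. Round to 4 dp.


Porosity = (1-7.81/7.89)*100 = 1.0139 %


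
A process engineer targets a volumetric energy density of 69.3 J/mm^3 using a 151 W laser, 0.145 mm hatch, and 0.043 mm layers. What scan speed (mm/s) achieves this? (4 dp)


v = 151 / (69.3*0.145*0.043) = 349.4679 mm/s


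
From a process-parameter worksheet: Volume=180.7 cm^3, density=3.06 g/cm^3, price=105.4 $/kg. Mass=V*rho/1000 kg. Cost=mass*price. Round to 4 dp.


Mass = 180.7*3.06/1000 = 0.552942 kg
Cost = 0.552942 * 105.4 = 58.2801 $


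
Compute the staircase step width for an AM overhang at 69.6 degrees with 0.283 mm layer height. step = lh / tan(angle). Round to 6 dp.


step = 0.283 / tan(69.6) = 0.105247 mm


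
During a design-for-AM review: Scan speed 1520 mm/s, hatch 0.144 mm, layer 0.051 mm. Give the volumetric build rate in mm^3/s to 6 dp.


Rate = 1520 * 0.144 * 0.051 = 11.16288 mm^3/s


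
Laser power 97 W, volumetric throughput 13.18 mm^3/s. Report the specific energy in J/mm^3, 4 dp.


SE = 97 / 13.18 = 7.3596 J/mm^3


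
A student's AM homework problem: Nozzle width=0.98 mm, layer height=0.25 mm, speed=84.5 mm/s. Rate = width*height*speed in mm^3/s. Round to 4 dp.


Rate = 0.98 * 0.25 * 84.5 = 20.7025 mm^3/s


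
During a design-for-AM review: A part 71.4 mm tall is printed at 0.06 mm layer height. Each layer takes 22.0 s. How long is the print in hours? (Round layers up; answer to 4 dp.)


Layers = ceil(71.4/0.06) = 1190
t = 1190 * 22.0 / 3600 = 7.2722 hrs


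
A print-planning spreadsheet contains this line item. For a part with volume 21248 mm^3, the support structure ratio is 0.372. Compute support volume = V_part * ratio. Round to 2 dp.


V_support = 21248 * 0.372 = 7904.26 mm^3


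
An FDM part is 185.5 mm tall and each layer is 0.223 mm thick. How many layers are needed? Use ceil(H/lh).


Layers = ceil(185.5/0.223) = 832


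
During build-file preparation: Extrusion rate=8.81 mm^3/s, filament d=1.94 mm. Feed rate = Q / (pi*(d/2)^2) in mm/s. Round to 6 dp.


A = pi*(1.94/2)^2 = 2.955925
v = 8.81 / 2.955925 = 2.980455 mm/s


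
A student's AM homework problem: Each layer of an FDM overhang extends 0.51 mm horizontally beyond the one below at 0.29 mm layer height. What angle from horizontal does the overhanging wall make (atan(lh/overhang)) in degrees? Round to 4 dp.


angle = atan(0.29/0.51) = 29.6237 degrees


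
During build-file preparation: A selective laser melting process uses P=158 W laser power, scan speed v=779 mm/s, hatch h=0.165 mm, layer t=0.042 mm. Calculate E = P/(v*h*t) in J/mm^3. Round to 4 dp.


E = 158 / (779*0.165*0.042) = 29.2676 J/mm^3


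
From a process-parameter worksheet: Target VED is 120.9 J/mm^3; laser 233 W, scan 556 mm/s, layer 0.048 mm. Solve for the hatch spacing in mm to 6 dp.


h = 233 / (120.9*556*0.048) = 0.072213 mm


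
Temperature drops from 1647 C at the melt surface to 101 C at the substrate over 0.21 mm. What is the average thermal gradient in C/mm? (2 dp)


G = (1647-101)/0.21 = 7361.9 C/mm


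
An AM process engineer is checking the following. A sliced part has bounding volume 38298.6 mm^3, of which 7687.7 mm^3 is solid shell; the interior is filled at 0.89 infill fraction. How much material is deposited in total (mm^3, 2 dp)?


V_infill = (38298.6 - 7687.7) * 0.89 = 27243.7
V_total = 7687.7 + 27243.7 = 34931.4 mm^3


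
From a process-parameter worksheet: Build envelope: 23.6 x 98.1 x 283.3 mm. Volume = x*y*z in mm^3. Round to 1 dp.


V = 23.6 * 98.1 * 283.3 = 655884.8 mm^3
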